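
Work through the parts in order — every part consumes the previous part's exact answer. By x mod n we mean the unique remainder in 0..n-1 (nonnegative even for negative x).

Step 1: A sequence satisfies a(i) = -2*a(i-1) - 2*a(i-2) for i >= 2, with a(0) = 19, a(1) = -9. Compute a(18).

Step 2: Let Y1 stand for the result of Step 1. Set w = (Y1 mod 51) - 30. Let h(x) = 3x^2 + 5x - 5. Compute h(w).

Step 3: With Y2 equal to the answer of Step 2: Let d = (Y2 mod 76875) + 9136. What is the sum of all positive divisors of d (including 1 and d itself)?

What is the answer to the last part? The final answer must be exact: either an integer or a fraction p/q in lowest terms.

Step 1: a(2) = -2*(-9) - 2*(19) = -20; iterating: a(2)=-20, a(3)=58, a(4)=-76, a(5)=36, a(6)=80, a(7)=-232, a(8)=304, a(9)=-144, a(10)=-320, a(11)=928, a(12)=-1216, a(13)=576, a(14)=1280, a(15)=-3712, a(16)=4864, a(17)=-2304, a(18)=-5120; answer -5120
Step 2: Y1 = -5120; w = 1; 3*(1)^2 + 5*(1)^1 - 5 = (3) + (5) + (-5) = 3; answer 3
Step 3: Y2 = 3; d = 9139; 9139 = 13 * 19 * 37; sigma = (1 + 13) * (1 + 19) * (1 + 37) = 14 * 20 * 38 = 10640; answer 10640

10640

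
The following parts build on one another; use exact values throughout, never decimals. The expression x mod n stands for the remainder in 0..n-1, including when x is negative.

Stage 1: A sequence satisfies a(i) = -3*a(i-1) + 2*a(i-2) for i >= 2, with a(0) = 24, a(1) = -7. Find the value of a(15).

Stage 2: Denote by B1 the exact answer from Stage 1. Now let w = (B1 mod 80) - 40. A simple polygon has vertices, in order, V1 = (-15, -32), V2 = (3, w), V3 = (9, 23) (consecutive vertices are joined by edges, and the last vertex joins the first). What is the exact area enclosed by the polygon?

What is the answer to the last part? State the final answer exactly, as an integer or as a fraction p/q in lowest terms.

459

Stage 1: a(2) = -3*(-7) + 2*(24) = 69; iterating: a(2)=69, a(3)=-221, a(4)=801, a(5)=-2845, a(6)=10137, a(7)=-36101, a(8)=128577, a(9)=-457933, a(10)=1630953, a(11)=-5808725, a(12)=20688081, a(13)=-73681693, a(14)=262421241, a(15)=-934627109; answer -934627109
Stage 2: B1 = -934627109; w = -29; cross terms: (-15*-29 - 3*-32)=531, (3*23 - 9*-29)=330, (9*-32 - -15*23)=57; twice the area = |918| = 918; area = 459; answer 459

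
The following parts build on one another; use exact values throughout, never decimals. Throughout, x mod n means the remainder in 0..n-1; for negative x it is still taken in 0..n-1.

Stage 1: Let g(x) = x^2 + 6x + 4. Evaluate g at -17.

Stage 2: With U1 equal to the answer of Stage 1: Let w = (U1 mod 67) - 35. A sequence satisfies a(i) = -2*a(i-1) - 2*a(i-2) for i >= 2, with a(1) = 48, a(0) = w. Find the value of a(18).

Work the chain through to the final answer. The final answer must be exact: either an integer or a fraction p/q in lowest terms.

Stage 1: 1*(-17)^2 + 6*(-17)^1 + 4 = (289) + (-102) + (4) = 191; answer 191
Stage 2: U1 = 191; w = 22; a(2) = -2*(48) - 2*(22) = -140; iterating: a(2)=-140, a(3)=184, a(4)=-88, a(5)=-192, a(6)=560, a(7)=-736, a(8)=352, a(9)=768, a(10)=-2240, a(11)=2944, a(12)=-1408, a(13)=-3072, a(14)=8960, a(15)=-11776, a(16)=5632, a(17)=12288, a(18)=-35840; answer -35840

-35840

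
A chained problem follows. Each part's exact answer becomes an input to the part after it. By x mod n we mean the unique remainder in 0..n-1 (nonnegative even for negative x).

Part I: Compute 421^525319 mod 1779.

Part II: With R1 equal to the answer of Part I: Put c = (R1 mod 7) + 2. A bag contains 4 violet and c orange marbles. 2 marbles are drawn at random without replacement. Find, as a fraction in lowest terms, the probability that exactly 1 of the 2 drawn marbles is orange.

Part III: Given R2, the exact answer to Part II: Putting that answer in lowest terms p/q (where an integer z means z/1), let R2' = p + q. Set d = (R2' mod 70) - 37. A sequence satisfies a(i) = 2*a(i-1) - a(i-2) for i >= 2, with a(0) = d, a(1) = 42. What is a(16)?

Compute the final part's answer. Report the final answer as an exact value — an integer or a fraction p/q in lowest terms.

1017

Part I: squarings mod 1779: 421^1=421, 421^2=1120, 421^4=205, 421^8=1108, 421^16=154, 421^32=589, 421^64=16, 421^128=256, 421^256=1492, 421^512=535, 421^1024=1585, 421^2048=277, 421^4096=232, 421^8192=454, 421^16384=1531, 421^32768=1018, 421^65536=946, 421^131072=79, 421^262144=904, 421^524288=655; 421^525319 = 421^1 * 421^2 * 421^4 * 421^1024 * 421^524288 = 241 (mod 1779); answer 241
Part II: R1 = 241; c = 5; total draws C(9,2) = 36; favorable C(5,1)*C(4,1) = 20; P = 5/9; answer 5/9
Part III: R2 = 5/9; threaded value p + q = 14; d = -23; a(2) = 2*(42) - 1*(-23) = 107; iterating: a(2)=107, a(3)=172, a(4)=237, a(5)=302, a(6)=367, a(7)=432, a(8)=497, a(9)=562, a(10)=627, a(11)=692, a(12)=757, a(13)=822, a(14)=887, a(15)=952, a(16)=1017; answer 1017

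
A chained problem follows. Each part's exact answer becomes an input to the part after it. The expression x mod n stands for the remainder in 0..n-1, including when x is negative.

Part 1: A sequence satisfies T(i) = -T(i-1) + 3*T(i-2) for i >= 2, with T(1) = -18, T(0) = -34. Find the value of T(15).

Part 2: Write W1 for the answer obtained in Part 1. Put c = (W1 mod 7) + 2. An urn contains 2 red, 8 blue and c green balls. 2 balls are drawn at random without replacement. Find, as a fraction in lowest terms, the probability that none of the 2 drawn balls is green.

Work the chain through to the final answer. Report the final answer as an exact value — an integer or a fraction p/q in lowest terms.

Part 1: T(2) = -1*(-18) + 3*(-34) = -84; iterating: T(2)=-84, T(3)=30, T(4)=-282, T(5)=372, T(6)=-1218, T(7)=2334, T(8)=-5988, T(9)=12990, T(10)=-30954, T(11)=69924, T(12)=-162786, T(13)=372558, T(14)=-860916, T(15)=1978590; answer 1978590
Part 2: W1 = 1978590; c = 7; total draws C(17,2) = 136; favorable C(10,2) = 45; P = 45/136; answer 45/136

45/136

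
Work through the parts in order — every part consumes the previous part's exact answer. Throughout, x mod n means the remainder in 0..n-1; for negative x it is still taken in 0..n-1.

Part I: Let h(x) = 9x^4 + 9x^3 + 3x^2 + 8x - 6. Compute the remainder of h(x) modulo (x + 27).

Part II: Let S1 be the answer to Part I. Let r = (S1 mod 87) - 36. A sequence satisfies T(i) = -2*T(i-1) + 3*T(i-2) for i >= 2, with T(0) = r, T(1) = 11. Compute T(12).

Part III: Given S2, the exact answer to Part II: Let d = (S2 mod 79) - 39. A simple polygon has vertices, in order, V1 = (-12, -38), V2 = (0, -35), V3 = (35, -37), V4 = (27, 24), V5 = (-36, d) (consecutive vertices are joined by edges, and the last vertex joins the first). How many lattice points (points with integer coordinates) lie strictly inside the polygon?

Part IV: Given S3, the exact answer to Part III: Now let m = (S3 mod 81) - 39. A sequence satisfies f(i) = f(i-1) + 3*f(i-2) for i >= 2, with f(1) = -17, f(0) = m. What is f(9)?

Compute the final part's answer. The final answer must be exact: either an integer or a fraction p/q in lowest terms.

Part I: remainder = value at the root: 9*(-27)^4 + 9*(-27)^3 + 3*(-27)^2 + 8*(-27)^1 - 6 = (4782969) + (-177147) + (2187) + (-216) + (-6) = 4607787; answer 4607787
Part II: S1 = 4607787; r = -30; T(2) = -2*(11) + 3*(-30) = -112; iterating: T(2)=-112, T(3)=257, T(4)=-850, T(5)=2471, T(6)=-7492, T(7)=22397, T(8)=-67270, T(9)=201731, T(10)=-605272, T(11)=1815737, T(12)=-5447290; answer -5447290
Part III: S2 = -5447290; d = 37; cross terms: (-12*-35 - 0*-38)=420, (0*-37 - 35*-35)=1225, (35*24 - 27*-37)=1839, (27*37 - -36*24)=1863, (-36*-38 - -12*37)=1812; twice the area = |7159| = 7159; area = 7159/2; boundary points = 3 + 1 + 1 + 1 + 3 = 9; strictly interior points = area - boundary/2 + 1 = 3576; answer 3576
Part IV: S3 = 3576; m = -27; f(2) = 1*(-17) + 3*(-27) = -98; iterating: f(2)=-98, f(3)=-149, f(4)=-443, f(5)=-890, f(6)=-2219, f(7)=-4889, f(8)=-11546, f(9)=-26213; answer -26213

-26213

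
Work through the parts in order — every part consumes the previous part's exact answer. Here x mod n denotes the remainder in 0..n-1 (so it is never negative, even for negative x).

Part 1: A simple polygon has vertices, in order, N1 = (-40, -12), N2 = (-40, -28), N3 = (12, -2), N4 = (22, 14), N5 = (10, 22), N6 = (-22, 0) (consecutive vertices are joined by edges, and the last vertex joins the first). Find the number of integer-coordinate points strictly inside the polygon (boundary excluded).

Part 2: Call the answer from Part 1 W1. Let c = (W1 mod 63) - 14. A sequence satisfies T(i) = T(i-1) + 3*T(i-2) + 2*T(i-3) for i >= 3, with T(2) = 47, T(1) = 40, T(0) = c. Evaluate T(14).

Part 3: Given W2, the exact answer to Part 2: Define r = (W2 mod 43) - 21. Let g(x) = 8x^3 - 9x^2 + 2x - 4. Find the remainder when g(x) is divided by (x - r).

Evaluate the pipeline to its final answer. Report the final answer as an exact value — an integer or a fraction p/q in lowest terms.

-29059

Part 1: cross terms: (-40*-28 - -40*-12)=640, (-40*-2 - 12*-28)=416, (12*14 - 22*-2)=212, (22*22 - 10*14)=344, (10*0 - -22*22)=484, (-22*-12 - -40*0)=264; twice the area = |2360| = 2360; area = 1180; boundary points = 16 + 26 + 2 + 4 + 2 + 6 = 56; strictly interior points = area - boundary/2 + 1 = 1153; answer 1153
Part 2: W1 = 1153; c = 5; T(3) = 1*(47) + 3*(40) + 2*(5) = 177; iterating: T(3)=177, T(4)=398, T(5)=1023, T(6)=2571, T(7)=6436, T(8)=16195, T(9)=40645, T(10)=102102, T(11)=256427, T(12)=644023, T(13)=1617508, T(14)=4062431; answer 4062431
Part 3: W2 = 4062431; r = -15; remainder = value at the root: 8*(-15)^3 - 9*(-15)^2 + 2*(-15)^1 - 4 = (-27000) + (-2025) + (-30) + (-4) = -29059; answer -29059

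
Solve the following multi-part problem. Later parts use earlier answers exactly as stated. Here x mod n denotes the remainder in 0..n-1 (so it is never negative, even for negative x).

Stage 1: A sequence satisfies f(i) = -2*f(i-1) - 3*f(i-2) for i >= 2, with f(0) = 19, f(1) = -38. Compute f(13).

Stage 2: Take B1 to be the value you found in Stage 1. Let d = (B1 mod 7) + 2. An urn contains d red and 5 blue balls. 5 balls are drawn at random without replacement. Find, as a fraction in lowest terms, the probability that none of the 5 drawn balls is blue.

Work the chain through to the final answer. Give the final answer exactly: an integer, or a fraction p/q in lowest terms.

1/252

Stage 1: f(2) = -2*(-38) - 3*(19) = 19; iterating: f(2)=19, f(3)=76, f(4)=-209, f(5)=190, f(6)=247, f(7)=-1064, f(8)=1387, f(9)=418, f(10)=-4997, f(11)=8740, f(12)=-2489, f(13)=-21242; answer -21242
Stage 2: B1 = -21242; d = 5; total draws C(10,5) = 252; favorable C(5,5) = 1; P = 1/252; answer 1/252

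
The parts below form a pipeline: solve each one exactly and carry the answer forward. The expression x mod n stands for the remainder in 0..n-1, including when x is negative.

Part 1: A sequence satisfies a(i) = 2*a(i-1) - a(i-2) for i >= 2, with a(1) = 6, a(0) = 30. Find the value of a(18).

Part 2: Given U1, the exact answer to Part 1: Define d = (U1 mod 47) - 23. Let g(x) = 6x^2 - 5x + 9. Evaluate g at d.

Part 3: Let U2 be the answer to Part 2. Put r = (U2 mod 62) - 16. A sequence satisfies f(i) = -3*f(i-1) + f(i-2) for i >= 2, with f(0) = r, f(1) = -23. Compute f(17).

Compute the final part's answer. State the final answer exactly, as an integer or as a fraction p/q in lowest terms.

Part 1: a(2) = 2*(6) - 1*(30) = -18; iterating: a(2)=-18, a(3)=-42, a(4)=-66, a(5)=-90, a(6)=-114, a(7)=-138, a(8)=-162, a(9)=-186, a(10)=-210, a(11)=-234, a(12)=-258, a(13)=-282, a(14)=-306, a(15)=-330, a(16)=-354, a(17)=-378, a(18)=-402; answer -402
Part 2: U1 = -402; d = -2; 6*(-2)^2 - 5*(-2)^1 + 9 = (24) + (10) + (9) = 43; answer 43
Part 3: U2 = 43; r = 27; f(2) = -3*(-23) + 1*(27) = 96; iterating: f(2)=96, f(3)=-311, f(4)=1029, f(5)=-3398, f(6)=11223, f(7)=-37067, f(8)=122424, f(9)=-404339, f(10)=1335441, f(11)=-4410662, f(12)=14567427, f(13)=-48112943, f(14)=158906256, f(15)=-524831711, f(16)=1733401389, f(17)=-5725035878; answer -5725035878

-5725035878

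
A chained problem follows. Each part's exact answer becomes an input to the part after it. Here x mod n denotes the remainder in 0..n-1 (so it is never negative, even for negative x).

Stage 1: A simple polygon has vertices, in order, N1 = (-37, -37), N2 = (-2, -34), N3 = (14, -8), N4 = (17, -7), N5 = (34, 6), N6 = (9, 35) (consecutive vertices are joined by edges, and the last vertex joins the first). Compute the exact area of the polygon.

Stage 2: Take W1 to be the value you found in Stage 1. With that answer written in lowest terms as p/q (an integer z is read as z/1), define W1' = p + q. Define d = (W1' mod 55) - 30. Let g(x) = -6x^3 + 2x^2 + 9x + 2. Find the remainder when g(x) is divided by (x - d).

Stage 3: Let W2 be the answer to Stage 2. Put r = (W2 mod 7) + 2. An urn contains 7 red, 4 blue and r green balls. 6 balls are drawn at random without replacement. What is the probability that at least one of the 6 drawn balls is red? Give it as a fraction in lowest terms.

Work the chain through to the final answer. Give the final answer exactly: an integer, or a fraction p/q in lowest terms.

431/442

Stage 1: cross terms: (-37*-34 - -2*-37)=1184, (-2*-8 - 14*-34)=492, (14*-7 - 17*-8)=38, (17*6 - 34*-7)=340, (34*35 - 9*6)=1136, (9*-37 - -37*35)=962; twice the area = |4152| = 4152; area = 2076; answer 2076
Stage 2: W1 = 2076; threaded value p + q = 2077; d = 12; remainder = value at the root: -6*(12)^3 + 2*(12)^2 + 9*(12)^1 + 2 = (-10368) + (288) + (108) + (2) = -9970; answer -9970
Stage 3: W2 = -9970; r = 7; total draws C(18,6) = 18564; complement C(11,6) = 462; favorable 18564 - 462 = 18102; P = 431/442; answer 431/442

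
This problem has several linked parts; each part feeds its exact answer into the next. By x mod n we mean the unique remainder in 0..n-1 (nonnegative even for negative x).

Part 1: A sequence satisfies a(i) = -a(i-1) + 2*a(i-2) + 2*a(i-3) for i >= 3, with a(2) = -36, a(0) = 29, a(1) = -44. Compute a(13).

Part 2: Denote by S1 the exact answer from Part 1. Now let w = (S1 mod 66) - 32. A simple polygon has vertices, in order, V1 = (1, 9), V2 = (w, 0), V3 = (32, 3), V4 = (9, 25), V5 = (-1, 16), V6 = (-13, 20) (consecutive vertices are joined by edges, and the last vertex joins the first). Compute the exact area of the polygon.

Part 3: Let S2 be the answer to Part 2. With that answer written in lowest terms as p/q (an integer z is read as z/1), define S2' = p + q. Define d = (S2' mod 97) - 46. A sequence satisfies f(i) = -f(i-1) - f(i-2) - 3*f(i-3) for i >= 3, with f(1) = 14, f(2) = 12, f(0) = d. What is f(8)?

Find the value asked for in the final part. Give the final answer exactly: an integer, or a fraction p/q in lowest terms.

330

Part 1: a(3) = -1*(-36) + 2*(-44) + 2*(29) = 6; iterating: a(3)=6, a(4)=-166, a(5)=106, a(6)=-426, a(7)=306, a(8)=-946, a(9)=706, a(10)=-1986, a(11)=1506, a(12)=-4066, a(13)=3106; answer 3106
Part 2: S1 = 3106; w = -28; cross terms: (1*0 - -28*9)=252, (-28*3 - 32*0)=-84, (32*25 - 9*3)=773, (9*16 - -1*25)=169, (-1*20 - -13*16)=188, (-13*9 - 1*20)=-137; twice the area = |1161| = 1161; area = 1161/2; answer 1161/2
Part 3: S2 = 1161/2; threaded value p + q = 1163; d = 50; f(3) = -1*(12) - 1*(14) - 3*(50) = -176; iterating: f(3)=-176, f(4)=122, f(5)=18, f(6)=388, f(7)=-772, f(8)=330; answer 330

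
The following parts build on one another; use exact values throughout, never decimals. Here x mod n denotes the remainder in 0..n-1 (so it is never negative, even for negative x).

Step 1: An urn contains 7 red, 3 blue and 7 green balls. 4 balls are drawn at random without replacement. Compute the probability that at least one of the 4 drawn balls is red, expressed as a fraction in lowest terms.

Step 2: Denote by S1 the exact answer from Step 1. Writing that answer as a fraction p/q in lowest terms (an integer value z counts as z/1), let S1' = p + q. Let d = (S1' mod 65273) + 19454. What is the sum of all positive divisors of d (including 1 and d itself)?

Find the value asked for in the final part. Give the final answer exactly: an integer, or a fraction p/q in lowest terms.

Step 1: total draws C(17,4) = 2380; complement C(10,4) = 210; favorable 2380 - 210 = 2170; P = 31/34; answer 31/34
Step 2: S1 = 31/34; threaded value p + q = 65; d = 19519; 19519 = 131 * 149; sigma = (1 + 131) * (1 + 149) = 132 * 150 = 19800; answer 19800

19800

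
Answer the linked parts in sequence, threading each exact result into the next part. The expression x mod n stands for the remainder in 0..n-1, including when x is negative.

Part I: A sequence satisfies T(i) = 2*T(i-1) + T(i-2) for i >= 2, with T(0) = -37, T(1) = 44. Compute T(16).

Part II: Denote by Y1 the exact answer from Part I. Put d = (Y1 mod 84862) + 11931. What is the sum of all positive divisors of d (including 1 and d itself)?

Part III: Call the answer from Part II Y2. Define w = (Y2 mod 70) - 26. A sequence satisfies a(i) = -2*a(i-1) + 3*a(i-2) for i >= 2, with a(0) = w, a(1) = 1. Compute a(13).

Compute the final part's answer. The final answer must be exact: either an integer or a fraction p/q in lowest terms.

10761661

Part I: T(2) = 2*(44) + 1*(-37) = 51; iterating: T(2)=51, T(3)=146, T(4)=343, T(5)=832, T(6)=2007, T(7)=4846, T(8)=11699, T(9)=28244, T(10)=68187, T(11)=164618, T(12)=397423, T(13)=959464, T(14)=2316351, T(15)=5592166, T(16)=13500683; answer 13500683
Part II: Y1 = 13500683; d = 19556; 19556 = 2^2 * 4889; sigma = (1 + 2 + 4) * (1 + 4889) = 7 * 4890 = 34230; answer 34230
Part III: Y2 = 34230; w = -26; a(2) = -2*(1) + 3*(-26) = -80; iterating: a(2)=-80, a(3)=163, a(4)=-566, a(5)=1621, a(6)=-4940, a(7)=14743, a(8)=-44306, a(9)=132841, a(10)=-398600, a(11)=1195723, a(12)=-3587246, a(13)=10761661; answer 10761661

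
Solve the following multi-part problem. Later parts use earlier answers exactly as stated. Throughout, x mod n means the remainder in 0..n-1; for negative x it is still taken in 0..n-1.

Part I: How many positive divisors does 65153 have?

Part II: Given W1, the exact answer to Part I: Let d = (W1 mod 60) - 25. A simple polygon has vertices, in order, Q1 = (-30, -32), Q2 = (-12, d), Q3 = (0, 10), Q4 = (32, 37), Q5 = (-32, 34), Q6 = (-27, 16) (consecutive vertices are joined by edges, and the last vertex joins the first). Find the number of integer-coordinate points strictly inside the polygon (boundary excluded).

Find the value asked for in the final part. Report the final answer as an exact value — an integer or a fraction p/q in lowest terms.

1911

Part I: 65153 = 11 * 5923; number of divisors = (1+1) * (1+1) = 4; answer 4
Part II: W1 = 4; d = -21; cross terms: (-30*-21 - -12*-32)=246, (-12*10 - 0*-21)=-120, (0*37 - 32*10)=-320, (32*34 - -32*37)=2272, (-32*16 - -27*34)=406, (-27*-32 - -30*16)=1344; twice the area = |3828| = 3828; area = 1914; boundary points = 1 + 1 + 1 + 1 + 1 + 3 = 8; strictly interior points = area - boundary/2 + 1 = 1911; answer 1911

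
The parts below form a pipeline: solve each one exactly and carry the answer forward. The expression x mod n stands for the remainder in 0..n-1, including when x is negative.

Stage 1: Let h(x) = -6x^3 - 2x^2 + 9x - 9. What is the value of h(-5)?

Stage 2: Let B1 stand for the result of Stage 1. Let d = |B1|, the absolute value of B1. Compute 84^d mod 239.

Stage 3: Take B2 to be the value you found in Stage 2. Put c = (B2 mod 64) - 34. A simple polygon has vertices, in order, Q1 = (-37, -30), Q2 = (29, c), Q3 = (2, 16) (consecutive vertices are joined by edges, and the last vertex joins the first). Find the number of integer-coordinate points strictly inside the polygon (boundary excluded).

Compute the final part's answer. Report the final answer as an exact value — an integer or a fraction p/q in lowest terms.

1398

Stage 1: -6*(-5)^3 - 2*(-5)^2 + 9*(-5)^1 - 9 = (750) + (-50) + (-45) + (-9) = 646; answer 646
Stage 2: B1 = 646; d = 646; squarings mod 239: 84^1=84, 84^2=125, 84^4=90, 84^8=213, 84^16=198, 84^32=8, 84^64=64, 84^128=33, 84^256=133, 84^512=3; 84^646 = 84^2 * 84^4 * 84^128 * 84^512 = 10 (mod 239); answer 10
Stage 3: B2 = 10; c = -24; cross terms: (-37*-24 - 29*-30)=1758, (29*16 - 2*-24)=512, (2*-30 - -37*16)=532; twice the area = |2802| = 2802; area = 1401; boundary points = 6 + 1 + 1 = 8; strictly interior points = area - boundary/2 + 1 = 1398; answer 1398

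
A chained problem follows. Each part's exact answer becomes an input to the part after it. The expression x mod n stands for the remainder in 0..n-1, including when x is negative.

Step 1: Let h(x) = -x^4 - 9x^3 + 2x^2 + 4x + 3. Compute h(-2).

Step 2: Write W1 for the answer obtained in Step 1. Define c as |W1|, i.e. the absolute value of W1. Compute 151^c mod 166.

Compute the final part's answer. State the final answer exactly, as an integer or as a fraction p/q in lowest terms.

23

Step 1: -1*(-2)^4 - 9*(-2)^3 + 2*(-2)^2 + 4*(-2)^1 + 3 = (-16) + (72) + (8) + (-8) + (3) = 59; answer 59
Step 2: W1 = 59; c = 59; squarings mod 166: 151^1=151, 151^2=59, 151^4=161, 151^8=25, 151^16=127, 151^32=27; 151^59 = 151^1 * 151^2 * 151^8 * 151^16 * 151^32 = 23 (mod 166); answer 23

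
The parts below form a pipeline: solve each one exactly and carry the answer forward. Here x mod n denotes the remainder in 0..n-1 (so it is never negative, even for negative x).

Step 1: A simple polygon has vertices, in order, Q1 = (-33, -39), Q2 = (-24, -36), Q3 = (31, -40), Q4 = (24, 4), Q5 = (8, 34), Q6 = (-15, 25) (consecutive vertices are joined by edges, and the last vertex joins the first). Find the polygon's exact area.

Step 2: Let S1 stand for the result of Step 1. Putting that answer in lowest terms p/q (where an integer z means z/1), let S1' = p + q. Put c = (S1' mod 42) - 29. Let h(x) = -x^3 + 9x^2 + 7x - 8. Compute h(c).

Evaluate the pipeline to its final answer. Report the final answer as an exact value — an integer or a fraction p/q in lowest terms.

11452

Step 1: cross terms: (-33*-36 - -24*-39)=252, (-24*-40 - 31*-36)=2076, (31*4 - 24*-40)=1084, (24*34 - 8*4)=784, (8*25 - -15*34)=710, (-15*-39 - -33*25)=1410; twice the area = |6316| = 6316; area = 3158; answer 3158
Step 2: S1 = 3158; threaded value p + q = 3159; c = -20; -1*(-20)^3 + 9*(-20)^2 + 7*(-20)^1 - 8 = (8000) + (3600) + (-140) + (-8) = 11452; answer 11452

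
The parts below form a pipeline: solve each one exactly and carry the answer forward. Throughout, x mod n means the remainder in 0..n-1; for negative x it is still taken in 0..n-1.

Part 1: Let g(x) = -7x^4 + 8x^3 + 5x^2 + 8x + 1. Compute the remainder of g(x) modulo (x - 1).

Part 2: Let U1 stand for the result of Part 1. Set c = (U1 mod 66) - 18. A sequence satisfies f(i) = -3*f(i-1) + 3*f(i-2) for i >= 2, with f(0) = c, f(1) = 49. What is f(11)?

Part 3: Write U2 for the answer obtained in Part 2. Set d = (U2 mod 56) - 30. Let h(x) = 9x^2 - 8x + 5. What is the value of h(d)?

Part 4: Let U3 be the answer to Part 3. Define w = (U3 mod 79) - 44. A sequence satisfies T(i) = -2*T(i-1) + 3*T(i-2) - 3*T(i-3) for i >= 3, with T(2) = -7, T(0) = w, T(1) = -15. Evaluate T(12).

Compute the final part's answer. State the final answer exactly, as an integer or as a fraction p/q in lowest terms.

Part 1: remainder = value at the root: -7*(1)^4 + 8*(1)^3 + 5*(1)^2 + 8*(1)^1 + 1 = (-7) + (8) + (5) + (8) + (1) = 15; answer 15
Part 2: U1 = 15; c = -3; f(2) = -3*(49) + 3*(-3) = -156; iterating: f(2)=-156, f(3)=615, f(4)=-2313, f(5)=8784, f(6)=-33291, f(7)=126225, f(8)=-478548, f(9)=1814319, f(10)=-6878601, f(11)=26078760; answer 26078760
Part 3: U2 = 26078760; d = -22; 9*(-22)^2 - 8*(-22)^1 + 5 = (4356) + (176) + (5) = 4537; answer 4537
Part 4: U3 = 4537; w = -10; T(3) = -2*(-7) + 3*(-15) - 3*(-10) = -1; iterating: T(3)=-1, T(4)=26, T(5)=-34, T(6)=149, T(7)=-478, T(8)=1505, T(9)=-4891, T(10)=15731, T(11)=-50650, T(12)=163166; answer 163166

163166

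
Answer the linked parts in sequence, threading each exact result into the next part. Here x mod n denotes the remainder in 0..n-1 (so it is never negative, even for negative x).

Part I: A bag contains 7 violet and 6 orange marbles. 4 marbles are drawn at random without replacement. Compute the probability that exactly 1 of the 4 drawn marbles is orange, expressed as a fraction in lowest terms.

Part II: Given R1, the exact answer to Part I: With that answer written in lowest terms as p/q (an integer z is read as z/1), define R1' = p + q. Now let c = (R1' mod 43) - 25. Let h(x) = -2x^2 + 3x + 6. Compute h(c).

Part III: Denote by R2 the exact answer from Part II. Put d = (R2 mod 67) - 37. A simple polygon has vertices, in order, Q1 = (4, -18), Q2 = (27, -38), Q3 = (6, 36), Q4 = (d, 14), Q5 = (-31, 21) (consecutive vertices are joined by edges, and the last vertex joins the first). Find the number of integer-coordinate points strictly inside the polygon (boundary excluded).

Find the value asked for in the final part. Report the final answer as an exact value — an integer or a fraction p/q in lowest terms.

Part I: total draws C(13,4) = 715; favorable C(6,1)*C(7,3) = 210; P = 42/143; answer 42/143
Part II: R1 = 42/143; threaded value p + q = 185; c = -12; -2*(-12)^2 + 3*(-12)^1 + 6 = (-288) + (-36) + (6) = -318; answer -318
Part III: R2 = -318; d = -20; cross terms: (4*-38 - 27*-18)=334, (27*36 - 6*-38)=1200, (6*14 - -20*36)=804, (-20*21 - -31*14)=14, (-31*-18 - 4*21)=474; twice the area = |2826| = 2826; area = 1413; boundary points = 1 + 1 + 2 + 1 + 1 = 6; strictly interior points = area - boundary/2 + 1 = 1411; answer 1411

1411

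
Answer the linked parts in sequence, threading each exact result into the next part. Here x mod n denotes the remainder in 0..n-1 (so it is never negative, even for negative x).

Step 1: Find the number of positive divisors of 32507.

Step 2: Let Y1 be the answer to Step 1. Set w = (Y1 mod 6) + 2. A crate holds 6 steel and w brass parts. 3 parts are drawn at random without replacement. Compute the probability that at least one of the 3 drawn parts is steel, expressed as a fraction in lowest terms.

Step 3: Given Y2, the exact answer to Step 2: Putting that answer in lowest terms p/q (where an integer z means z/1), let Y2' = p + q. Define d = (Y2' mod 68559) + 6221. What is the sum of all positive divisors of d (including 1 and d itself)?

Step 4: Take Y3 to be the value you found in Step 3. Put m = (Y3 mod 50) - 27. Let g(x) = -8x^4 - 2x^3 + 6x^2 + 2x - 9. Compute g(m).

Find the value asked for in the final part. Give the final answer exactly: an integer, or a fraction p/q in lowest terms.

Step 1: 32507 is prime, so its only divisors are 1 and 32507; count = 2; answer 2
Step 2: Y1 = 2; w = 4; total draws C(10,3) = 120; complement C(4,3) = 4; favorable 120 - 4 = 116; P = 29/30; answer 29/30
Step 3: Y2 = 29/30; threaded value p + q = 59; d = 6280; 6280 = 2^3 * 5 * 157; sigma = (1 + 2 + 4 + 8) * (1 + 5) * (1 + 157) = 15 * 6 * 158 = 14220; answer 14220
Step 4: Y3 = 14220; m = -7; -8*(-7)^4 - 2*(-7)^3 + 6*(-7)^2 + 2*(-7)^1 - 9 = (-19208) + (686) + (294) + (-14) + (-9) = -18251; answer -18251

-18251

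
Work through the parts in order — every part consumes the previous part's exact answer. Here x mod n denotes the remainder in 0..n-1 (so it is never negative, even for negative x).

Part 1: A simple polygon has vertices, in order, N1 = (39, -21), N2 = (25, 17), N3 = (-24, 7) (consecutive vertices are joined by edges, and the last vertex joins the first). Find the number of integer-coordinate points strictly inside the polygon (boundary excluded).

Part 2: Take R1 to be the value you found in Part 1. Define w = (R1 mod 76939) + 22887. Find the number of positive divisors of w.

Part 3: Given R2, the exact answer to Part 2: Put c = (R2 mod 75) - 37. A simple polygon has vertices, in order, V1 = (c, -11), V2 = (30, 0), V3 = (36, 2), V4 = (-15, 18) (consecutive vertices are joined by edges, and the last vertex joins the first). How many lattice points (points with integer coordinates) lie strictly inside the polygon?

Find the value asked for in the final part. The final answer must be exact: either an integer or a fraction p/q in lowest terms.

Part 1: cross terms: (39*17 - 25*-21)=1188, (25*7 - -24*17)=583, (-24*-21 - 39*7)=231; twice the area = |2002| = 2002; area = 1001; boundary points = 2 + 1 + 7 = 10; strictly interior points = area - boundary/2 + 1 = 997; answer 997
Part 2: R1 = 997; w = 23884; 23884 = 2^2 * 7 * 853; number of divisors = (2+1) * (1+1) * (1+1) = 12; answer 12
Part 3: R2 = 12; c = -25; cross terms: (-25*0 - 30*-11)=330, (30*2 - 36*0)=60, (36*18 - -15*2)=678, (-15*-11 - -25*18)=615; twice the area = |1683| = 1683; area = 1683/2; boundary points = 11 + 2 + 1 + 1 = 15; strictly interior points = area - boundary/2 + 1 = 835; answer 835

835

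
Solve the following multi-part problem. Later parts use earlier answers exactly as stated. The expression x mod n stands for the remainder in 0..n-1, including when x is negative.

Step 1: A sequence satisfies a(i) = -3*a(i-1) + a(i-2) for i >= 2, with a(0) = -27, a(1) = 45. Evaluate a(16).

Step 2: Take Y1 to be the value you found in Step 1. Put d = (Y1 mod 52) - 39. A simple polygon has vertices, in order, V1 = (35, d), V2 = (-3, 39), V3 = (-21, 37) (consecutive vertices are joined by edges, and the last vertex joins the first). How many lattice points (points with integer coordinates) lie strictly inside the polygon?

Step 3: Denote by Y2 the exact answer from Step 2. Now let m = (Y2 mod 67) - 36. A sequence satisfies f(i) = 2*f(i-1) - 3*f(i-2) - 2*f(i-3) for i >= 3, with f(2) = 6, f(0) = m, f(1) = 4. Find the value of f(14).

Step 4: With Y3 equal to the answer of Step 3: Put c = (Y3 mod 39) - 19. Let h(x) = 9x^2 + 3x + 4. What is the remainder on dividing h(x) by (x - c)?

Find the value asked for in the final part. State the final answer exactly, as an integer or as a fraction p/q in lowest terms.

310

Step 1: a(2) = -3*(45) + 1*(-27) = -162; iterating: a(2)=-162, a(3)=531, a(4)=-1755, a(5)=5796, a(6)=-19143, a(7)=63225, a(8)=-208818, a(9)=689679, a(10)=-2277855, a(11)=7523244, a(12)=-24847587, a(13)=82066005, a(14)=-271045602, a(15)=895202811, a(16)=-2956654035; answer -2956654035
Step 2: Y1 = -2956654035; d = -10; cross terms: (35*39 - -3*-10)=1335, (-3*37 - -21*39)=708, (-21*-10 - 35*37)=-1085; twice the area = |958| = 958; area = 479; boundary points = 1 + 2 + 1 = 4; strictly interior points = area - boundary/2 + 1 = 478; answer 478
Step 3: Y2 = 478; m = -27; f(3) = 2*(6) - 3*(4) - 2*(-27) = 54; iterating: f(3)=54, f(4)=82, f(5)=-10, f(6)=-374, f(7)=-882, f(8)=-622, f(9)=2150, f(10)=7930, f(11)=10654, f(12)=-6782, f(13)=-61386, f(14)=-123734; answer -123734
Step 4: Y3 = -123734; c = -6; remainder = value at the root: 9*(-6)^2 + 3*(-6)^1 + 4 = (324) + (-18) + (4) = 310; answer 310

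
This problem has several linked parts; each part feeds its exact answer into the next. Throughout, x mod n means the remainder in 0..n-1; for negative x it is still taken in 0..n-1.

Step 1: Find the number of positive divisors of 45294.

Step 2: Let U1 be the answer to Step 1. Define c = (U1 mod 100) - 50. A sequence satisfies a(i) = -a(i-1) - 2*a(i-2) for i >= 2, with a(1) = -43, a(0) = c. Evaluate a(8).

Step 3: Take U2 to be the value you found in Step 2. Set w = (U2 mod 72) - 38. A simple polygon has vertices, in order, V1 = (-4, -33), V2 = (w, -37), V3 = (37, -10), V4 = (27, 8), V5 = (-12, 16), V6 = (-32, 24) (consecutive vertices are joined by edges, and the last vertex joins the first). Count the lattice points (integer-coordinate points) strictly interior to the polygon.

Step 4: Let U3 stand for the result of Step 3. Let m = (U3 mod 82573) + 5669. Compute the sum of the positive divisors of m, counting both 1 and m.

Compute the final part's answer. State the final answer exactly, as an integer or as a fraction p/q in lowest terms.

Step 1: 45294 = 2 * 3 * 7549; number of divisors = (1+1) * (1+1) * (1+1) = 8; answer 8
Step 2: U1 = 8; c = -42; a(2) = -1*(-43) - 2*(-42) = 127; iterating: a(2)=127, a(3)=-41, a(4)=-213, a(5)=295, a(6)=131, a(7)=-721, a(8)=459; answer 459
Step 3: U2 = 459; w = -11; cross terms: (-4*-37 - -11*-33)=-215, (-11*-10 - 37*-37)=1479, (37*8 - 27*-10)=566, (27*16 - -12*8)=528, (-12*24 - -32*16)=224, (-32*-33 - -4*24)=1152; twice the area = |3734| = 3734; area = 1867; boundary points = 1 + 3 + 2 + 1 + 4 + 1 = 12; strictly interior points = area - boundary/2 + 1 = 1862; answer 1862
Step 4: U3 = 1862; m = 7531; 7531 = 17 * 443; sigma = (1 + 17) * (1 + 443) = 18 * 444 = 7992; answer 7992

7992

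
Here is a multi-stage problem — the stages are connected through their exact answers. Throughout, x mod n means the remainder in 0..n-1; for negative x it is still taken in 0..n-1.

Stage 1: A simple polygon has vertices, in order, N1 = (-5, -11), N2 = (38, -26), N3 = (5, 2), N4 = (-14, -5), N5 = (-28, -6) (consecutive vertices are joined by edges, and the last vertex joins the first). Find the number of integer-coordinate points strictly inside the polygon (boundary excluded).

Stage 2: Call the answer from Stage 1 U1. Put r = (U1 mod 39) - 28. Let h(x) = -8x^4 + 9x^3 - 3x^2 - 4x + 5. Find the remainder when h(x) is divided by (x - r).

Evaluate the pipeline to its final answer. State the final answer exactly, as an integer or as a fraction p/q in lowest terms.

Stage 1: cross terms: (-5*-26 - 38*-11)=548, (38*2 - 5*-26)=206, (5*-5 - -14*2)=3, (-14*-6 - -28*-5)=-56, (-28*-11 - -5*-6)=278; twice the area = |979| = 979; area = 979/2; boundary points = 1 + 1 + 1 + 1 + 1 = 5; strictly interior points = area - boundary/2 + 1 = 488; answer 488
Stage 2: U1 = 488; r = -8; remainder = value at the root: -8*(-8)^4 + 9*(-8)^3 - 3*(-8)^2 - 4*(-8)^1 + 5 = (-32768) + (-4608) + (-192) + (32) + (5) = -37531; answer -37531

-37531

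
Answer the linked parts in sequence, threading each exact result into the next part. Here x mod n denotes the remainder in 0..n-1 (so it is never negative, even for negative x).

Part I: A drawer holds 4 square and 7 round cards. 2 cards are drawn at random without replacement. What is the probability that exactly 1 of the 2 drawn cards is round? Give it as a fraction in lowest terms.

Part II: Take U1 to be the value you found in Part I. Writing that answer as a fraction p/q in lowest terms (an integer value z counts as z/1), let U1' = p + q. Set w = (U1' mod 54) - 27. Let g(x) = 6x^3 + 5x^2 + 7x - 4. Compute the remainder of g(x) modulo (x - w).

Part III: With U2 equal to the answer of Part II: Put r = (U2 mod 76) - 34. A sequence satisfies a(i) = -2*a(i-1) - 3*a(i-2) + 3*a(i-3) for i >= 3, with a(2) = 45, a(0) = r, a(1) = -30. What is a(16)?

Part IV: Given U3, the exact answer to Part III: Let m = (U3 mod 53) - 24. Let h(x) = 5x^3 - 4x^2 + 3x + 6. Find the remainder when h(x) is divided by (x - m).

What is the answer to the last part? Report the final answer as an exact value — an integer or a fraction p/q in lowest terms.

27924

Part I: total draws C(11,2) = 55; favorable C(7,1)*C(4,1) = 28; P = 28/55; answer 28/55
Part II: U1 = 28/55; threaded value p + q = 83; w = 2; remainder = value at the root: 6*(2)^3 + 5*(2)^2 + 7*(2)^1 - 4 = (48) + (20) + (14) + (-4) = 78; answer 78
Part III: U2 = 78; r = -32; a(3) = -2*(45) - 3*(-30) + 3*(-32) = -96; iterating: a(3)=-96, a(4)=-33, a(5)=489, a(6)=-1167, a(7)=768, a(8)=3432, a(9)=-12669, a(10)=17346, a(11)=13611, a(12)=-117267, a(13)=245739, a(14)=-98844, a(15)=-891330, a(16)=2816409; answer 2816409
Part IV: U3 = 2816409; m = 18; remainder = value at the root: 5*(18)^3 - 4*(18)^2 + 3*(18)^1 + 6 = (29160) + (-1296) + (54) + (6) = 27924; answer 27924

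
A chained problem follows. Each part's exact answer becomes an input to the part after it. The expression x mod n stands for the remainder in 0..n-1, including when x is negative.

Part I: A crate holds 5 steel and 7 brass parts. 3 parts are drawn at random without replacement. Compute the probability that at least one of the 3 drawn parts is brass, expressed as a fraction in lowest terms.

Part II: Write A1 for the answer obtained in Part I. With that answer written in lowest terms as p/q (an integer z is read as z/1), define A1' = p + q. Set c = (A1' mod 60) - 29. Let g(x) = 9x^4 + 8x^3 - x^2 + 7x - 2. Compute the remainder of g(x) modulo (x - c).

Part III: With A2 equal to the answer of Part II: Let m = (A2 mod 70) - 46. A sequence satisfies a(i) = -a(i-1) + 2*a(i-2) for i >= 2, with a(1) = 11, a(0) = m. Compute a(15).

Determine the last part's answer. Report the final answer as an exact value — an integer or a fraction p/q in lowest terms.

Part I: total draws C(12,3) = 220; complement C(5,3) = 10; favorable 220 - 10 = 210; P = 21/22; answer 21/22
Part II: A1 = 21/22; threaded value p + q = 43; c = 14; remainder = value at the root: 9*(14)^4 + 8*(14)^3 - 1*(14)^2 + 7*(14)^1 - 2 = (345744) + (21952) + (-196) + (98) + (-2) = 367596; answer 367596
Part III: A2 = 367596; m = -20; a(2) = -1*(11) + 2*(-20) = -51; iterating: a(2)=-51, a(3)=73, a(4)=-175, a(5)=321, a(6)=-671, a(7)=1313, a(8)=-2655, a(9)=5281, a(10)=-10591, a(11)=21153, a(12)=-42335, a(13)=84641, a(14)=-169311, a(15)=338593; answer 338593

338593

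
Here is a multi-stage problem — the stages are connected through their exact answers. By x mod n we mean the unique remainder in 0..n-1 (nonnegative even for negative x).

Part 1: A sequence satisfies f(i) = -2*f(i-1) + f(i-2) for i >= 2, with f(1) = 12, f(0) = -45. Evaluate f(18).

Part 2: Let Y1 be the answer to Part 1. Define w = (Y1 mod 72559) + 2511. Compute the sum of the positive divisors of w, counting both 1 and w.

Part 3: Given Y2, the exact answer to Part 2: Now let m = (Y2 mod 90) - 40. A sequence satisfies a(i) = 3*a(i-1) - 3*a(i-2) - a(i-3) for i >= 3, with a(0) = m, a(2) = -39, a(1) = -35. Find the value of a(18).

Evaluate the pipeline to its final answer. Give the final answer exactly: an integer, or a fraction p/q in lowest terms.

Part 1: f(2) = -2*(12) + 1*(-45) = -69; iterating: f(2)=-69, f(3)=150, f(4)=-369, f(5)=888, f(6)=-2145, f(7)=5178, f(8)=-12501, f(9)=30180, f(10)=-72861, f(11)=175902, f(12)=-424665, f(13)=1025232, f(14)=-2475129, f(15)=5975490, f(16)=-14426109, f(17)=34827708, f(18)=-84081525; answer -84081525
Part 2: Y1 = -84081525; w = 16867; 16867 = 101 * 167; sigma = (1 + 101) * (1 + 167) = 102 * 168 = 17136; answer 17136
Part 3: Y2 = 17136; m = -4; a(3) = 3*(-39) - 3*(-35) - 1*(-4) = -8; iterating: a(3)=-8, a(4)=128, a(5)=447, a(6)=965, a(7)=1426, a(8)=936, a(9)=-2435, a(10)=-11539, a(11)=-28248, a(12)=-47692, a(13)=-46793, a(14)=30945, a(15)=280906, a(16)=796676, a(17)=1516365, a(18)=1878161; answer 1878161

1878161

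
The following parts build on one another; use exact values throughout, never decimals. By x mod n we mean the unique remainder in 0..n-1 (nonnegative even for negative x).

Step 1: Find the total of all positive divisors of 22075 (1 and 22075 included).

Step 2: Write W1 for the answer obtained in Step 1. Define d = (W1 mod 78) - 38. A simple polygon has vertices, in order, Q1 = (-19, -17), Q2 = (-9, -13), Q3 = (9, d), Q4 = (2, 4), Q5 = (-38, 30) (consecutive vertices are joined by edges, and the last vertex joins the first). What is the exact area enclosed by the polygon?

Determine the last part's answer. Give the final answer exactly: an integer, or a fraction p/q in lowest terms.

1807/2

Step 1: 22075 = 5^2 * 883; sigma = (1 + 5 + 25) * (1 + 883) = 31 * 884 = 27404; answer 27404
Step 2: W1 = 27404; d = -12; cross terms: (-19*-13 - -9*-17)=94, (-9*-12 - 9*-13)=225, (9*4 - 2*-12)=60, (2*30 - -38*4)=212, (-38*-17 - -19*30)=1216; twice the area = |1807| = 1807; area = 1807/2; answer 1807/2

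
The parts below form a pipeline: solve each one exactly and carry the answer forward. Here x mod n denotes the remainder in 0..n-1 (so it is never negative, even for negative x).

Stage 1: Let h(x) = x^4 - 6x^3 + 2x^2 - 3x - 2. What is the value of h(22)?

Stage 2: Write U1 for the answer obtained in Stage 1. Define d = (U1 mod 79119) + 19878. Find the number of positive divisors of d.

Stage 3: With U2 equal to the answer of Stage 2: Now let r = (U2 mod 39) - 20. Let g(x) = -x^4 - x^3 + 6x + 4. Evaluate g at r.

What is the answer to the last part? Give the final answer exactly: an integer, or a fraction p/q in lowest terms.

-3628

Stage 1: 1*(22)^4 - 6*(22)^3 + 2*(22)^2 - 3*(22)^1 - 2 = (234256) + (-63888) + (968) + (-66) + (-2) = 171268; answer 171268
Stage 2: U1 = 171268; d = 32908; 32908 = 2^2 * 19 * 433; number of divisors = (2+1) * (1+1) * (1+1) = 12; answer 12
Stage 3: U2 = 12; r = -8; -1*(-8)^4 - 1*(-8)^3 + 6*(-8)^1 + 4 = (-4096) + (512) + (-48) + (4) = -3628; answer -3628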